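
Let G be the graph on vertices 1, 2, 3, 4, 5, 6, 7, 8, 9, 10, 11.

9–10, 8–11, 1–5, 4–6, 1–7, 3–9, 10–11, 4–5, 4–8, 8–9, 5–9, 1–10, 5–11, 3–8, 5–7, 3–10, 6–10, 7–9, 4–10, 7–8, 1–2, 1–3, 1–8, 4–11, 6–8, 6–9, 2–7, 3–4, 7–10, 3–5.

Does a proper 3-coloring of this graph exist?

Yes

The chromatic number is 3. 7, 9, 10 are mutually adjacent, so at least 3 colors are needed.
3 colors suffice: color a → {2, 5, 8, 10}; color b → {1, 4, 9}; color c → {3, 6, 7, 11}.
That is already a proper 3-coloring.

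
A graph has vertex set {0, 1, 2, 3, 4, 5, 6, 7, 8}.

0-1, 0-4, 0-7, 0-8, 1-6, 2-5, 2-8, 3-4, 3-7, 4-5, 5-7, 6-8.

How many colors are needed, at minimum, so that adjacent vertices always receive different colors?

3

The cycle 5-2-8-0-4-5 has odd length 5, so it cannot be 2-colored; at least 3 colors are needed.
3 colors suffice: color red → {0, 3, 5, 6}; color blue → {1, 4, 7, 8}; color green → {2}. No two adjacent vertices share a color.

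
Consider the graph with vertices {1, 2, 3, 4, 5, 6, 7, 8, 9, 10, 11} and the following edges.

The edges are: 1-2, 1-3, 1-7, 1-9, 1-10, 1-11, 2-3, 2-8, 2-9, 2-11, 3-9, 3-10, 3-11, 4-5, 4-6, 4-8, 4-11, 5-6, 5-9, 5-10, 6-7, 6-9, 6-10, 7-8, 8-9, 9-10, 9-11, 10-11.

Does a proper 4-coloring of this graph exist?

1, 3, 9, 10, 11 form a clique, so at least 5 colors are needed.
So 4 colors are not enough.

No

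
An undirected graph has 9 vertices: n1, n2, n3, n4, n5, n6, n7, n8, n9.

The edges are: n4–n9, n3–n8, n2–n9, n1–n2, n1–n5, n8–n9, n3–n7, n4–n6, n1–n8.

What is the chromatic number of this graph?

n1 and n2 are adjacent, so at least 2 colors are needed.
2 colors suffice: color 1 → {n1, n3, n6, n9}; color 2 → {n2, n4, n5, n7, n8}. Every edge joins two different colors.

2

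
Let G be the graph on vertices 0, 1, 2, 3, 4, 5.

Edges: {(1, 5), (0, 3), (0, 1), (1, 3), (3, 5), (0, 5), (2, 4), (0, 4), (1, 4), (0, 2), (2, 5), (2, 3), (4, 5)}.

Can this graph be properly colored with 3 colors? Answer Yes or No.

0, 1, 3, 5 are pairwise adjacent (a clique of size 4), so at least 4 colors are needed.
So 3 colors are not enough.

No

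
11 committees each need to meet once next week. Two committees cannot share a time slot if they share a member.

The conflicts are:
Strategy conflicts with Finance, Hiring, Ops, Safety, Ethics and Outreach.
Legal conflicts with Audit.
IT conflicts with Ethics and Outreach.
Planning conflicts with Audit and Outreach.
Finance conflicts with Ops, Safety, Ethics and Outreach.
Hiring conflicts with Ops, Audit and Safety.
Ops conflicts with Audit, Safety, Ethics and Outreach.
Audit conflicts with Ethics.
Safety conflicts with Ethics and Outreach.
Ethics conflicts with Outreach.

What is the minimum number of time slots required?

6

Strategy, Finance, Ops, Safety, Ethics, Outreach all conflict with each other, so at least 6 time slots are needed.
6 time slots suffice: time slot 1 → {Audit, Outreach}; time slot 2 → {Legal, Planning, Hiring, Ethics}; time slot 3 → {IT, Ops}; time slot 4 → {Safety}; time slot 5 → {Strategy}; time slot 6 → {Finance}. Every pair that conflicts lands in different time slots.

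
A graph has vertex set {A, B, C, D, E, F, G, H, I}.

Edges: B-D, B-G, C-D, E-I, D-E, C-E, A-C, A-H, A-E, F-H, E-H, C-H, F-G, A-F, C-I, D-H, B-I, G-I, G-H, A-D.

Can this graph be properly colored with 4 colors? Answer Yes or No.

A, C, D, E, H are mutually adjacent (a clique of size 5), so at least 5 colors are needed.
So 4 colors are not enough.

No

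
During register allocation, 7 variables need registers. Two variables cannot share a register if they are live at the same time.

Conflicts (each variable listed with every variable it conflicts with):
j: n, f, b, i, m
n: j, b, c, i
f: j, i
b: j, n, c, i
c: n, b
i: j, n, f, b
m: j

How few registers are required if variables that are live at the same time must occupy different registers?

j, n, b, i are mutually in conflict, so at least 4 registers are needed.
4 registers suffice: j=1, n=4, f=2, b=2, c=1, i=3, m=2. Every pair that conflicts lands in different registers.

4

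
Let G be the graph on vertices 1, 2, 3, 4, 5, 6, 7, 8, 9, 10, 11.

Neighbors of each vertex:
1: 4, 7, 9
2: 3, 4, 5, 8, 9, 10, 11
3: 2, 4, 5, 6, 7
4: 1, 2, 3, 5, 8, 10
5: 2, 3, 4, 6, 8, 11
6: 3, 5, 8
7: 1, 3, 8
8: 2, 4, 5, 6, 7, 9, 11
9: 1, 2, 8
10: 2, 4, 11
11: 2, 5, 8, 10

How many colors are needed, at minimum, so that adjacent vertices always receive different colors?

4

2, 5, 8, 11 are mutually adjacent (a clique of size 4), so at least 4 colors are needed.
4 colors suffice: color red → {1, 3, 8, 10}; color blue → {2, 6, 7}; color green → {5, 9}; color yellow → {4, 11}. Each edge has distinct colors on its endpoints.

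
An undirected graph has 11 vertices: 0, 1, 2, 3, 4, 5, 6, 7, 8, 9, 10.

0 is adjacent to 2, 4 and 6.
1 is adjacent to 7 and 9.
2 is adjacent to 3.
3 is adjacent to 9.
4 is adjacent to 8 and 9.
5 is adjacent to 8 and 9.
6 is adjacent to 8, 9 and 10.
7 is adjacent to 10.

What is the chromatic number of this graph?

The cycle 9-3-2-0-6-9 has odd length 5, so it cannot be 2-colored; at least 3 colors are needed.
3 colors suffice: color red → {0, 7, 8, 9}; color blue → {1, 2, 4, 5, 6}; color green → {3, 10}. Each edge has distinct colors on its endpoints.

3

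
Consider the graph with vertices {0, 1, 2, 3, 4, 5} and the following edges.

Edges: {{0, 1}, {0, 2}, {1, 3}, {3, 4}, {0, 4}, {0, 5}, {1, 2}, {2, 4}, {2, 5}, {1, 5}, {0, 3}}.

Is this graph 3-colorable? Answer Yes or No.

0, 1, 2, 5 form a clique, so at least 4 colors are needed.
So 3 colors are not enough.

No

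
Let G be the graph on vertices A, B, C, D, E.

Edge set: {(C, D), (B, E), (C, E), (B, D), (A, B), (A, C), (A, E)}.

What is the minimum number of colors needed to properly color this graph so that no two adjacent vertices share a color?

3

A, C, E are pairwise adjacent, so at least 3 colors are needed.
3 colors suffice: A=2, B=3, C=3, D=1, E=1. Every edge joins two different colors.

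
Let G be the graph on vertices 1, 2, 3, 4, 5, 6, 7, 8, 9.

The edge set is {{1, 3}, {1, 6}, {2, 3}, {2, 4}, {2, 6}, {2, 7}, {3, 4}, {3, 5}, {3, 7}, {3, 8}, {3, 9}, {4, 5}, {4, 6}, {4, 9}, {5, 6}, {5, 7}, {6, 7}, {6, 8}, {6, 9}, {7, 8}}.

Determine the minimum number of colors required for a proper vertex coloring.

3, 4, 5 are pairwise adjacent, so at least 3 colors are needed.
A valid assignment using 3 colors: 1=blue, 2=green, 3=red, 4=blue, 5=green, 6=red, 7=blue, 8=green, 9=green. Each edge has distinct colors on its endpoints.

3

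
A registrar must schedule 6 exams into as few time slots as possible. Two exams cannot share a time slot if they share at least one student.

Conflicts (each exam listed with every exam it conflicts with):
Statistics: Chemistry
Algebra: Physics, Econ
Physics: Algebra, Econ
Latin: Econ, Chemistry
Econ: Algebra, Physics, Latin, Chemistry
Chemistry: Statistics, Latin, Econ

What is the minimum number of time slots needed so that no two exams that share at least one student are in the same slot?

3

Algebra, Physics, Econ are mutually in conflict, so at least 3 time slots are needed.
3 time slots suffice: time slot 1 → {Statistics, Econ}; time slot 2 → {Physics, Chemistry}; time slot 3 → {Algebra, Latin}. No two conflicting exams share a time slot.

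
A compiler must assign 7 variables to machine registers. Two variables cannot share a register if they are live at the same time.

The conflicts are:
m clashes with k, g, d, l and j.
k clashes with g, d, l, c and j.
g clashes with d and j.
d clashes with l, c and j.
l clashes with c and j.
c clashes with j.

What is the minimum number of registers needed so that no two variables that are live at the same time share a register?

5

k, d, l, c, j all conflict with each other, so at least 5 registers are needed.
A valid assignment using 5 registers: m=4, k=2, g=5, d=1, l=5, c=4, j=3. Each listed conflict is separated.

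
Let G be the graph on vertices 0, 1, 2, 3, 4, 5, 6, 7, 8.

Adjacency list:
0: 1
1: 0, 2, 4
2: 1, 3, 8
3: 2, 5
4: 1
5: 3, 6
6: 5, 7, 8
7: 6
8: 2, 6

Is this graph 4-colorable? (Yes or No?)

Yes

The chromatic number is 3. The cycle 6-8-2-3-5-6 has odd length 5, so it cannot be 2-colored; at least 3 colors are needed.
3 colors suffice: color red → {1, 3, 6}; color blue → {0, 2, 4, 5, 7}; color green → {8}.
Since 4 ≥ 3, a proper 4-coloring certainly exists.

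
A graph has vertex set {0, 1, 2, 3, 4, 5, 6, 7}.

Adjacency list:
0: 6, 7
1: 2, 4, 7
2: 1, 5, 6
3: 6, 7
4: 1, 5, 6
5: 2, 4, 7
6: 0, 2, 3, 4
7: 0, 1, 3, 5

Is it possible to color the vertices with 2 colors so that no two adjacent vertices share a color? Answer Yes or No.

The cycle 6-3-7-5-2-6 has odd length 5, so it cannot be 2-colored; at least 3 colors are needed.
So 2 colors are not enough.

No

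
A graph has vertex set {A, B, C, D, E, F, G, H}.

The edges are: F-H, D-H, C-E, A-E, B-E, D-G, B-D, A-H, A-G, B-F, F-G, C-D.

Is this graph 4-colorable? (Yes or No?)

The chromatic number is 3. The cycle H-F-B-E-A-H has odd length 5, so it cannot be 2-colored; at least 3 colors are needed.
3 colors suffice: color 1 → {D, E, F}; color 2 → {B, C, G, H}; color 3 → {A}.
Since 4 ≥ 3, a proper 4-coloring certainly exists.

Yes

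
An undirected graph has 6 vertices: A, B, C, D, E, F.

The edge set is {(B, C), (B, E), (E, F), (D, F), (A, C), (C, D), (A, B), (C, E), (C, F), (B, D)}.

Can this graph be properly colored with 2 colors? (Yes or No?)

No

C, D, F are pairwise adjacent, so at least 3 colors are needed.
So 2 colors are not enough.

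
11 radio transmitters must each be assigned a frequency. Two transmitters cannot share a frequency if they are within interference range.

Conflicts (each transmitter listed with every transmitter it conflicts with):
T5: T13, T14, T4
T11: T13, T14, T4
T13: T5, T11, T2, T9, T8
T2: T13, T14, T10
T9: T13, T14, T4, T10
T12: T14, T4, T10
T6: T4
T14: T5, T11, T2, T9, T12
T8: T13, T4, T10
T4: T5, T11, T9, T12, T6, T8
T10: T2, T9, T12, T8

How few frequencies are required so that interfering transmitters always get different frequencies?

2

T2 and T14 conflict, so at least 2 frequencies are needed.
2 frequencies suffice: frequency 1 → {T13, T14, T4, T10}; frequency 2 → {T5, T11, T2, T9, T12, T6, T8}. No two conflicting transmitters share a frequency.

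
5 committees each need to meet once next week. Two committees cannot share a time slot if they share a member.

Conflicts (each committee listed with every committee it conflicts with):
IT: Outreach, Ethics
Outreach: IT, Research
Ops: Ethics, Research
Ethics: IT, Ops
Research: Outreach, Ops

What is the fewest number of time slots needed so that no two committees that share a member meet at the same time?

The cycle Research-Outreach-IT-Ethics-Ops-Research has odd length 5, so it cannot be 2-colored; at least 3 time slots are needed.
3 time slots suffice: time slot 1 → {IT, Research}; time slot 2 → {Outreach, Ops}; time slot 3 → {Ethics}. Each listed conflict is separated.

3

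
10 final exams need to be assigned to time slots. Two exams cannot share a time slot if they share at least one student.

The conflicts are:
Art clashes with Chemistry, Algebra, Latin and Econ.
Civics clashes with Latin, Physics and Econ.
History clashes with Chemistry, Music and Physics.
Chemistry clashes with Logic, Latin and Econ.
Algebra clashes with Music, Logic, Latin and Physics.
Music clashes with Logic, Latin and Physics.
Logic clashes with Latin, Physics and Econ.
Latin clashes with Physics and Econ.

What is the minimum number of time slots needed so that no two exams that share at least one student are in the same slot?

5

Algebra, Music, Logic, Latin, Physics all conflict with each other, so at least 5 time slots are needed.
5 time slots suffice: time slot 1 → {History, Latin}; time slot 2 → {Art, Civics, Logic}; time slot 3 → {Chemistry, Physics}; time slot 4 → {Music, Econ}; time slot 5 → {Algebra}. Each listed conflict is separated.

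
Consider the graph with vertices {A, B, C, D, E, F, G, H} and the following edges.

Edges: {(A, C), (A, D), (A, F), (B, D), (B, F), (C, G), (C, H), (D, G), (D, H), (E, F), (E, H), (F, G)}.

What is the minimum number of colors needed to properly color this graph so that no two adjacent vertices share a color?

3

The cycle C-H-E-F-A-C has odd length 5, so it cannot be 2-colored; at least 3 colors are needed.
3 colors suffice: color 1 → {C, D, F}; color 2 → {A, B, G, H}; color 3 → {E}. Each edge has distinct colors on its endpoints.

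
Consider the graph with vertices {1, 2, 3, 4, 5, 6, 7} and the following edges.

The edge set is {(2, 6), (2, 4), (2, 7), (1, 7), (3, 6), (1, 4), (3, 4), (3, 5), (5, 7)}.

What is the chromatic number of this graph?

3

The cycle 7-2-6-3-5-7 has odd length 5, so it cannot be 2-colored; at least 3 colors are needed.
3 colors suffice: color red → {1, 2, 3}; color blue → {4, 6, 7}; color green → {5}. No two adjacent vertices share a color.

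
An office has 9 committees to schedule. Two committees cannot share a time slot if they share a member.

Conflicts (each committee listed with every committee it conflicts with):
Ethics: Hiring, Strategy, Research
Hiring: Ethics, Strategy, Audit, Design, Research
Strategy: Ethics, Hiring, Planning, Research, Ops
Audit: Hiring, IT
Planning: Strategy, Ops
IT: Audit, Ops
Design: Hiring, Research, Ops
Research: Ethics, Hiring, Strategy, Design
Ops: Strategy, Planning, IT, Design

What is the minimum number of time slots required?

Ethics, Hiring, Strategy, Research are mutually in conflict, so at least 4 time slots are needed.
4 time slots suffice: Ethics=4, Hiring=2, Strategy=1, Audit=3, Planning=3, IT=1, Design=1, Research=3, Ops=2. Each listed conflict is separated.

4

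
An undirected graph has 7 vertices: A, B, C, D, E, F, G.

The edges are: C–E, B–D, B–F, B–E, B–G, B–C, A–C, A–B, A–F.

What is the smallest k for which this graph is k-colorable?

A, B, F form a triangle, so at least 3 colors are needed.
One proper 3-coloring: A=2, B=1, C=3, D=2, E=2, F=3, G=2. Each edge has distinct colors on its endpoints.

3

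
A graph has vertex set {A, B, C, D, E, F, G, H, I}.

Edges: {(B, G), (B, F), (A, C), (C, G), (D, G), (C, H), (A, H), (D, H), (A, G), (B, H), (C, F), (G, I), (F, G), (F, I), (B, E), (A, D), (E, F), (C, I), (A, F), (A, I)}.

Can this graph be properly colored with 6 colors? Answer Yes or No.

The chromatic number is 5. A, C, F, G, I are pairwise adjacent (a clique of size 5), so at least 5 colors are needed.
A valid assignment using 5 colors: A=green, B=green, C=yellow, D=blue, E=red, F=blue, G=red, H=red, I=purple.
Since 6 ≥ 5, a proper 6-coloring certainly exists.

Yes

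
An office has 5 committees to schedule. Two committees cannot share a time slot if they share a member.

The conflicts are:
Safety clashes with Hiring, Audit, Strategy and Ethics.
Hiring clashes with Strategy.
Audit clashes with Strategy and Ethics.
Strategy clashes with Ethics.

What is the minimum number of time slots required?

4

Safety, Audit, Strategy, Ethics pairwise conflict, so at least 4 time slots are needed.
4 time slots suffice: Safety=1, Hiring=3, Audit=3, Strategy=2, Ethics=4. Each listed conflict is separated.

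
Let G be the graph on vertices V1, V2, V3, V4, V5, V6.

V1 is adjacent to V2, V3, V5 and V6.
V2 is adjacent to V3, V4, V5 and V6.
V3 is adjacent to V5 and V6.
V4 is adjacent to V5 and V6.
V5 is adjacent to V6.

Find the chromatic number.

5

V1, V2, V3, V5, V6 form a clique, so at least 5 colors are needed.
A valid assignment using 5 colors: V1=5, V2=1, V3=4, V4=4, V5=3, V6=2. Each edge has distinct colors on its endpoints.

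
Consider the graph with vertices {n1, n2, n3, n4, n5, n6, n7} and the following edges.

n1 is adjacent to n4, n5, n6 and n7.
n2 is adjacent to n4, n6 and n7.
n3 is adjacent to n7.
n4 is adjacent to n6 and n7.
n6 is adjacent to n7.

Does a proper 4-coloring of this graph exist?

Yes

The chromatic number is 4. n1, n4, n6, n7 are mutually adjacent (a clique of size 4), so at least 4 colors are needed.
4 colors suffice: color 1 → {n5, n7}; color 2 → {n1, n2, n3}; color 3 → {n6}; color 4 → {n4}.
That is already a proper 4-coloring.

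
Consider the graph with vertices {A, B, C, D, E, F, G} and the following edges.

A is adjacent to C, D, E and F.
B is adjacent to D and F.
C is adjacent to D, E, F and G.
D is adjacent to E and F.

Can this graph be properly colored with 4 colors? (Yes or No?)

Yes

The chromatic number is 4. A, C, D, F form a clique, so at least 4 colors are needed.
4 colors suffice: color 1 → {D, G}; color 2 → {B, C}; color 3 → {E, F}; color 4 → {A}.
That is already a proper 4-coloring.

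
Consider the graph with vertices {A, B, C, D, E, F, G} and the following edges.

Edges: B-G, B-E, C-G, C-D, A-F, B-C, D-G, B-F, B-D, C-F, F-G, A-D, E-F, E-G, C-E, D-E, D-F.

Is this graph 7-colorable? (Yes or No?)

The chromatic number is 6. B, C, D, E, F, G are pairwise adjacent (a clique of size 6), so at least 6 colors are needed.
6 colors suffice: color 1 → {D}; color 2 → {F}; color 3 → {A, E}; color 4 → {B}; color 5 → {G}; color 6 → {C}.
Since 7 ≥ 6, a proper 7-coloring certainly exists.

Yes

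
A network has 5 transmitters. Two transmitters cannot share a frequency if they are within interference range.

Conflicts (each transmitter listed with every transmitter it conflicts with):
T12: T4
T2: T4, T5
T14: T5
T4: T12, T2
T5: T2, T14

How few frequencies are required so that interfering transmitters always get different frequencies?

2

T12 and T4 conflict, so at least 2 frequencies are needed.
2 frequencies suffice: frequency 1 → {T4, T5}; frequency 2 → {T12, T2, T14}. Every pair that conflicts lands in different frequencies.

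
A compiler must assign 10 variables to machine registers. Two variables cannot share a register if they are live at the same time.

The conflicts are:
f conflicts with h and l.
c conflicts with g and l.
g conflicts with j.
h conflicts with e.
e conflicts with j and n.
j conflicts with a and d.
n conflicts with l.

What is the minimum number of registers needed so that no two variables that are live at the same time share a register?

The cycle l-f-h-e-n-l has odd length 5, so it cannot be 2-colored; at least 3 registers are needed.
3 registers suffice: register 1 → {h, j, l}; register 2 → {f, g, e, a, d}; register 3 → {c, n}. Every pair that conflicts lands in different registers.

3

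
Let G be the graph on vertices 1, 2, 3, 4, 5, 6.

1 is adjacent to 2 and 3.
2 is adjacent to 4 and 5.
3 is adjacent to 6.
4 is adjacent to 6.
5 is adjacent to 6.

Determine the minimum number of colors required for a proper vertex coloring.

The cycle 5-2-1-3-6-5 has odd length 5, so it cannot be 2-colored; at least 3 colors are needed.
3 colors suffice: color a → {2, 6}; color b → {1, 4, 5}; color c → {3}. Each edge has distinct colors on its endpoints.

3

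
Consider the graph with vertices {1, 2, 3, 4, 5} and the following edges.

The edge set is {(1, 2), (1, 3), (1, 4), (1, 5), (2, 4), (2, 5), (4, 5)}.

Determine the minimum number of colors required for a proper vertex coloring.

1, 2, 4, 5 are pairwise adjacent (a clique of size 4), so at least 4 colors are needed.
One proper 4-coloring: 1=a, 2=c, 3=b, 4=b, 5=d. No two adjacent vertices share a color.

4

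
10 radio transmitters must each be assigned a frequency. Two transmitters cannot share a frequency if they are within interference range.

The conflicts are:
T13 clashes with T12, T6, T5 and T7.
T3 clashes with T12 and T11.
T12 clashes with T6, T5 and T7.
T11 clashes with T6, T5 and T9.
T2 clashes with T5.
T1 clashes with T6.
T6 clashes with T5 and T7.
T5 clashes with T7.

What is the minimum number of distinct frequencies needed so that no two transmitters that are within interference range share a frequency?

T13, T12, T6, T5, T7 are mutually in conflict, so at least 5 frequencies are needed.
5 frequencies suffice: frequency 1 → {T3, T1, T5, T9}; frequency 2 → {T2, T6}; frequency 3 → {T12, T11}; frequency 4 → {T13}; frequency 5 → {T7}. Each listed conflict is separated.

5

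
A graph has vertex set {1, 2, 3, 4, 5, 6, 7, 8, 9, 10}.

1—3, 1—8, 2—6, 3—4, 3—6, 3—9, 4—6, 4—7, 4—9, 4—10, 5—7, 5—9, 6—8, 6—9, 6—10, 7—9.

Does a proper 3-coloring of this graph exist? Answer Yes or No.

No

3, 4, 6, 9 form a clique, so at least 4 colors are needed.
So 3 colors are not enough.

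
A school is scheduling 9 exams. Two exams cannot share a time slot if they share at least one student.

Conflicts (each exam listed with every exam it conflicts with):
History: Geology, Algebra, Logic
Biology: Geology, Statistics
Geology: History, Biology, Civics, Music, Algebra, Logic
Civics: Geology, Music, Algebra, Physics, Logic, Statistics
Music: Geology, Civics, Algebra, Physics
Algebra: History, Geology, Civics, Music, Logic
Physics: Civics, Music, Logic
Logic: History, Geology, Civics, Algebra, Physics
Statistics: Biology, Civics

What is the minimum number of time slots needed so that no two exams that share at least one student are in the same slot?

4

Geology, Civics, Algebra, Logic pairwise conflict, so at least 4 time slots are needed.
4 time slots suffice: time slot 1 → {History, Biology, Civics}; time slot 2 → {Geology, Physics, Statistics}; time slot 3 → {Music, Logic}; time slot 4 → {Algebra}. Every pair that conflicts lands in different time slots.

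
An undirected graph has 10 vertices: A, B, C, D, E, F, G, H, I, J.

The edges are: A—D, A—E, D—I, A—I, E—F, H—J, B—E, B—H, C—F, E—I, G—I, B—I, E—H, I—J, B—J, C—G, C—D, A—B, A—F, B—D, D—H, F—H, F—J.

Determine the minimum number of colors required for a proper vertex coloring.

A, B, E, I are pairwise adjacent (a clique of size 4), so at least 4 colors are needed.
4 colors suffice: color 1 → {C, H, I}; color 2 → {B, F, G}; color 3 → {A, J}; color 4 → {D, E}. Every edge joins two different colors.

4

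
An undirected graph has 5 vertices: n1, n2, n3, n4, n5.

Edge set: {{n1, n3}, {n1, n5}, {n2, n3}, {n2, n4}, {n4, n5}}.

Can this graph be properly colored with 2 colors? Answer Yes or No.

No

The cycle n1-n3-n2-n4-n5-n1 has odd length 5, so it cannot be 2-colored; at least 3 colors are needed.
So 2 colors are not enough.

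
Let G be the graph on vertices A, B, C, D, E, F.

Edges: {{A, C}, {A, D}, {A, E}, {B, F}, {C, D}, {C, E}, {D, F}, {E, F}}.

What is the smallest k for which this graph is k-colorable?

3

A, C, E are pairwise adjacent, so at least 3 colors are needed.
3 colors suffice: color 1 → {B, D, E}; color 2 → {A, F}; color 3 → {C}. No two adjacent vertices share a color.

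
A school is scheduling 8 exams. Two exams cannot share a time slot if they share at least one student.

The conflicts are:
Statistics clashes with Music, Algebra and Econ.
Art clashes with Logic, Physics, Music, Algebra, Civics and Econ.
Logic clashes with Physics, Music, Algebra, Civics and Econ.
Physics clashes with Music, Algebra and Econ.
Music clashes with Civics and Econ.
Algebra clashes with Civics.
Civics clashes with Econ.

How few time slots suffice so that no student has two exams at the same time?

Art, Logic, Music, Civics, Econ pairwise conflict, so at least 5 time slots are needed.
5 time slots suffice: time slot 1 → {Music, Algebra}; time slot 2 → {Econ}; time slot 3 → {Statistics, Logic}; time slot 4 → {Art}; time slot 5 → {Physics, Civics}. No two conflicting exams share a time slot.

5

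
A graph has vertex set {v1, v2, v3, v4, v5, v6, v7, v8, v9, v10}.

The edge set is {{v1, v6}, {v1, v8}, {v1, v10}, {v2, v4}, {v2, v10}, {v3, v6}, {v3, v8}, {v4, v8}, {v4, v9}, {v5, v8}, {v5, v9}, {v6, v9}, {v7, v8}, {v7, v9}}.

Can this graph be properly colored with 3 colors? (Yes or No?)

The chromatic number is 3. The cycle v8-v7-v9-v6-v1-v8 has odd length 5, so it cannot be 2-colored; at least 3 colors are needed.
3 colors suffice: color 1 → {v8, v9, v10}; color 2 → {v4, v5, v6, v7}; color 3 → {v1, v2, v3}.
That is already a proper 3-coloring.

Yes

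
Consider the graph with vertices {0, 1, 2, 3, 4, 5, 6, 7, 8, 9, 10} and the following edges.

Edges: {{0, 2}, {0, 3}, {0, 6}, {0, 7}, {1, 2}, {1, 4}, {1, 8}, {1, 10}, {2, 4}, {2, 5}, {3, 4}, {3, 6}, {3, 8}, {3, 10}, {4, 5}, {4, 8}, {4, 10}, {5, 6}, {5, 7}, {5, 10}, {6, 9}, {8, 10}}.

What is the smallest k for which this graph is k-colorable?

3, 4, 8, 10 form a clique, so at least 4 colors are needed.
A valid assignment using 4 colors: 0=green, 1=blue, 2=yellow, 3=blue, 4=red, 5=blue, 6=red, 7=red, 8=yellow, 9=blue, 10=green. No two adjacent vertices share a color.

4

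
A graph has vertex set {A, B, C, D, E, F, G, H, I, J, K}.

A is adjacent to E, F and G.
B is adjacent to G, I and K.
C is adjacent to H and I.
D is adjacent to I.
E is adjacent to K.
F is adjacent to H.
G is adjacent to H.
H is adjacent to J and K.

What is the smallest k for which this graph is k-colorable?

3

The cycle H-K-B-I-C-H has odd length 5, so it cannot be 2-colored; at least 3 colors are needed.
A valid assignment using 3 colors: A=1, B=1, C=3, D=1, E=3, F=2, G=2, H=1, I=2, J=2, K=2. Every edge joins two different colors.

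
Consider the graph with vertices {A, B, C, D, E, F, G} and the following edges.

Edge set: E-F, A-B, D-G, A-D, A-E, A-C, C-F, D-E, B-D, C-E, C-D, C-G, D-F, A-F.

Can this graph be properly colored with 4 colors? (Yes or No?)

No

A, C, D, E, F are pairwise adjacent (a clique of size 5), so at least 5 colors are needed.
So 4 colors are not enough.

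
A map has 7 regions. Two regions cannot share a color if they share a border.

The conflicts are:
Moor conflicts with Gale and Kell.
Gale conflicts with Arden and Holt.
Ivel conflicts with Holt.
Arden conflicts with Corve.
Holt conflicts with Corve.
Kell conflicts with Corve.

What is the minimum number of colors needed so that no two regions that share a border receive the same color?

The cycle Kell-Corve-Holt-Gale-Moor-Kell has odd length 5, so it cannot be 2-colored; at least 3 colors are needed.
One proper 3-coloring: Moor=3, Gale=2, Ivel=2, Arden=1, Holt=1, Kell=1, Corve=2. No two conflicting regions share a color.

3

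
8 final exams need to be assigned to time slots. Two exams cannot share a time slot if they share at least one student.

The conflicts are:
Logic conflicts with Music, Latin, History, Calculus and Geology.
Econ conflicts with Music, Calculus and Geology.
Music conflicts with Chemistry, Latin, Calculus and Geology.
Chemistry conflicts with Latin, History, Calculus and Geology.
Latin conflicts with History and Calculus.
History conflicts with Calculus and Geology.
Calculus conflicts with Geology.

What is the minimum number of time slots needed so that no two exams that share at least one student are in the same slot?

Logic, Music, Latin, Calculus pairwise conflict, so at least 4 time slots are needed.
4 time slots suffice: time slot 1 → {Calculus}; time slot 2 → {Music, History}; time slot 3 → {Latin, Geology}; time slot 4 → {Logic, Econ, Chemistry}. No two conflicting exams share a time slot.

4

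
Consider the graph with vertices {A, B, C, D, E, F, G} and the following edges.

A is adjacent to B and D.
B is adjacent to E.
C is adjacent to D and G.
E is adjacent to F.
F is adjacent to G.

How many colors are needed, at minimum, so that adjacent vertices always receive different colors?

3

The cycle E-F-G-C-D-A-B-E has odd length 7, so it cannot be 2-colored; at least 3 colors are needed.
3 colors suffice: color 1 → {A, C, E}; color 2 → {B, D, G}; color 3 → {F}. Every edge joins two different colors.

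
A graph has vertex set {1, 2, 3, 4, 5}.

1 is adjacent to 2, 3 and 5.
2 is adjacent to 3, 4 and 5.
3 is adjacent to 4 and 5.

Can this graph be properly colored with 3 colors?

1, 2, 3, 5 are mutually adjacent (a clique of size 4), so at least 4 colors are needed.
So 3 colors are not enough.

No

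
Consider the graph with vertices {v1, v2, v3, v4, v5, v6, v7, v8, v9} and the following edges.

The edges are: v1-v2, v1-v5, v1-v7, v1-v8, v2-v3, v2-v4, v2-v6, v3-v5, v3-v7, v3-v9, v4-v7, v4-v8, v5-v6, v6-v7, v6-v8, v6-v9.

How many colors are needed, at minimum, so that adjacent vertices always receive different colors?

v3 and v5 are adjacent, so at least 2 colors are needed.
A valid assignment using 2 colors: v1=1, v2=2, v3=1, v4=1, v5=2, v6=1, v7=2, v8=2, v9=2. Each edge has distinct colors on its endpoints.

2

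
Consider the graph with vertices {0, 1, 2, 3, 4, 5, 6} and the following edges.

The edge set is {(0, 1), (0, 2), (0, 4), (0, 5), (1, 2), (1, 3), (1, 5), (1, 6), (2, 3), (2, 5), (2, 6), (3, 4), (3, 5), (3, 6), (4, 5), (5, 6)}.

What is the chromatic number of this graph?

1, 2, 3, 5, 6 are mutually adjacent (a clique of size 5), so at least 5 colors are needed.
5 colors suffice: color red → {5}; color blue → {1, 4}; color green → {2}; color yellow → {0, 3}; color purple → {6}. Each edge has distinct colors on its endpoints.

5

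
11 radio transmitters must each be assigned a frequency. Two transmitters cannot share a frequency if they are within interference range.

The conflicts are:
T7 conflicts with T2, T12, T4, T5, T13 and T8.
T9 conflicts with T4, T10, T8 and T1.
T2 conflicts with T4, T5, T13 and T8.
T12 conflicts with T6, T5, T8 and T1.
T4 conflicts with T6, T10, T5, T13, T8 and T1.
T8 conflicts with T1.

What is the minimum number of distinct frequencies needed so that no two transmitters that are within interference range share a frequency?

4

T7, T2, T4, T5 pairwise conflict, so at least 4 frequencies are needed.
4 frequencies suffice: frequency 1 → {T12, T4}; frequency 2 → {T7, T6, T10, T1}; frequency 3 → {T5, T13, T8}; frequency 4 → {T9, T2}. No two conflicting transmitters share a frequency.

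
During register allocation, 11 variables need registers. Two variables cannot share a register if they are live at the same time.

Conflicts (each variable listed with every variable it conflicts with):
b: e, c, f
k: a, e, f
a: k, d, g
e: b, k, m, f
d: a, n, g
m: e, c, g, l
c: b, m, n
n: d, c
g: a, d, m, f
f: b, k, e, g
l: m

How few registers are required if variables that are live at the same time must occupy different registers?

3

a, d, g all conflict with each other, so at least 3 registers are needed.
3 registers suffice: register 1 → {e, c, g, l}; register 2 → {a, m, n, f}; register 3 → {b, k, d}. No two conflicting variables share a register.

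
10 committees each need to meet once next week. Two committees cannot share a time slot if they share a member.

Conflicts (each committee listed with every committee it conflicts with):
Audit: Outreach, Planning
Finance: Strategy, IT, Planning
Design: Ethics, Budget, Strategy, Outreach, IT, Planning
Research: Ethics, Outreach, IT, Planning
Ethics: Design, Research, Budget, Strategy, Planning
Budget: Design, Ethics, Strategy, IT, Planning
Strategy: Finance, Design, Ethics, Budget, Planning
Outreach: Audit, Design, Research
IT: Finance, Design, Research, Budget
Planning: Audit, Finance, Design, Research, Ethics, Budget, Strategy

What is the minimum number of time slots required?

Design, Ethics, Budget, Strategy, Planning all conflict with each other, so at least 5 time slots are needed.
A valid assignment using 5 time slots: Audit=2, Finance=2, Design=2, Research=2, Ethics=3, Budget=4, Strategy=5, Outreach=1, IT=1, Planning=1. No two conflicting committees share a time slot.

5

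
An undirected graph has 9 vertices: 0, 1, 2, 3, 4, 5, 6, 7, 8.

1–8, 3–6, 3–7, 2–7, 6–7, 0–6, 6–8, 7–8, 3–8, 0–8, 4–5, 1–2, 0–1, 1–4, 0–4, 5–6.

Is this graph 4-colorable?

Yes

The chromatic number is 4. 3, 6, 7, 8 form a clique, so at least 4 colors are needed.
One proper 4-coloring: 0=c, 1=a, 2=b, 3=d, 4=b, 5=c, 6=a, 7=c, 8=b.
That is already a proper 4-coloring.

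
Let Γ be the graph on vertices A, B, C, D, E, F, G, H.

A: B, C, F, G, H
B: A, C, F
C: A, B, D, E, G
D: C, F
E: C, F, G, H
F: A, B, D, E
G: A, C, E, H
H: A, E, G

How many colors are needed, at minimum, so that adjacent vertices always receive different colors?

C, E, G form a triangle, so at least 3 colors are needed.
3 colors suffice: color red → {C, F, H}; color blue → {A, D, E}; color green → {B, G}. No two adjacent vertices share a color.

3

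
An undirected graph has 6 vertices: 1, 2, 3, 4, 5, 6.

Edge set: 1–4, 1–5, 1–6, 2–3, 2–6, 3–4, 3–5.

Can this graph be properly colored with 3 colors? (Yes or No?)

Yes

The chromatic number is 3. The cycle 6-1-5-3-2-6 has odd length 5, so it cannot be 2-colored; at least 3 colors are needed.
3 colors suffice: color red → {1, 3}; color blue → {2, 4, 5}; color green → {6}.
That is already a proper 3-coloring.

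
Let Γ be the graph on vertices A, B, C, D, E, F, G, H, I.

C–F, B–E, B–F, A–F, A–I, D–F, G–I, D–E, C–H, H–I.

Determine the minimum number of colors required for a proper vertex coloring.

3

The cycle C-H-I-A-F-C has odd length 5, so it cannot be 2-colored; at least 3 colors are needed.
3 colors suffice: color red → {E, F, I}; color blue → {A, B, C, D, G}; color green → {H}. Each edge has distinct colors on its endpoints.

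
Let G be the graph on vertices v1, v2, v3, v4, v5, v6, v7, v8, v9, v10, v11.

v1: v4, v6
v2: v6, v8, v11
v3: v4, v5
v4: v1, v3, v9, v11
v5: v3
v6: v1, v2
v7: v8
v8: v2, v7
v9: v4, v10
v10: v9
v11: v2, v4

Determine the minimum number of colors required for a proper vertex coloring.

3

The cycle v2-v11-v4-v1-v6-v2 has odd length 5, so it cannot be 2-colored; at least 3 colors are needed.
A valid assignment using 3 colors: v1=3, v2=1, v3=2, v4=1, v5=1, v6=2, v7=1, v8=2, v9=2, v10=1, v11=2. No two adjacent vertices share a color.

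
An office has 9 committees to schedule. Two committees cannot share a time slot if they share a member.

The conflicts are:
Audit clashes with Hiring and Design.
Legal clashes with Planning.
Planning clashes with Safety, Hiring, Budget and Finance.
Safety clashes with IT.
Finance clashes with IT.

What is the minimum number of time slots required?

Legal and Planning conflict, so at least 2 time slots are needed.
Using 2 time slots: Audit=1, Legal=2, Planning=1, Safety=2, Hiring=2, Budget=2, Finance=2, IT=1, Design=2. Every pair that conflicts lands in different time slots.

2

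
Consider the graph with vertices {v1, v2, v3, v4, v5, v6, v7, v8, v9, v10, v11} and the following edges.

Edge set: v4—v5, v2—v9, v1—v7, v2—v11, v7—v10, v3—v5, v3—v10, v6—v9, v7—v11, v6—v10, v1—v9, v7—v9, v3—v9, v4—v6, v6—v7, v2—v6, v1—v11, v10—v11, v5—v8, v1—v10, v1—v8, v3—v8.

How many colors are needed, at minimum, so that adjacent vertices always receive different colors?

v1, v7, v10, v11 form a clique, so at least 4 colors are needed.
4 colors suffice: color R → {v2, v3, v4, v7}; color B → {v5, v9, v10}; color G → {v1, v6}; color Y → {v8, v11}. Every edge joins two different colors.

4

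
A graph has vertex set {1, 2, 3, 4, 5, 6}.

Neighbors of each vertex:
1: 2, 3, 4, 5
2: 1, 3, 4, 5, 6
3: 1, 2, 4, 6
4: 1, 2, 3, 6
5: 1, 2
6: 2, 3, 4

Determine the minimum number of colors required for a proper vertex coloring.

4

2, 3, 4, 6 are pairwise adjacent (a clique of size 4), so at least 4 colors are needed.
4 colors suffice: color a → {2}; color b → {1, 6}; color c → {3, 5}; color d → {4}. Every edge joins two different colors.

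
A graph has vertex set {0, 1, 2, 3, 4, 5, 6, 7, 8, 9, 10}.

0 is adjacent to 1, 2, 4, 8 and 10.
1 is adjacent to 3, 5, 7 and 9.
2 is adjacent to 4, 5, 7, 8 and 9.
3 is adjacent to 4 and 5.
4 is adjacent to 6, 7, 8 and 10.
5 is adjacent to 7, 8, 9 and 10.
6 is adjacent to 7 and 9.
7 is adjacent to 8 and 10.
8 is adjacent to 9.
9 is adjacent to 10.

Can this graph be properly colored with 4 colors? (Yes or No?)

The chromatic number is 4. 0, 2, 4, 8 form a clique, so at least 4 colors are needed.
4 colors suffice: color a → {4, 5}; color b → {0, 3, 7, 9}; color c → {1, 6, 8, 10}; color d → {2}.
That is already a proper 4-coloring.

Yes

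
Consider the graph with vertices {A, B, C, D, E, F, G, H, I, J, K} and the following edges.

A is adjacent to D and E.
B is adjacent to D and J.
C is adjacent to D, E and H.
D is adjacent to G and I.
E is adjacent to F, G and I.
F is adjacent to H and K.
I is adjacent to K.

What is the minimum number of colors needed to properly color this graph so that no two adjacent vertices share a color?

B and J are adjacent, so at least 2 colors are needed.
2 colors suffice: color 1 → {D, E, H, J, K}; color 2 → {A, B, C, F, G, I}. No two adjacent vertices share a color.

2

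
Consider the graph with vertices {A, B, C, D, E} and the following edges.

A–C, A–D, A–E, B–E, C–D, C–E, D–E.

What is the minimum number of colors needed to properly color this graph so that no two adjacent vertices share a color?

4

A, C, D, E are mutually adjacent (a clique of size 4), so at least 4 colors are needed.
4 colors suffice: color 1 → {E}; color 2 → {B, D}; color 3 → {C}; color 4 → {A}. Each edge has distinct colors on its endpoints.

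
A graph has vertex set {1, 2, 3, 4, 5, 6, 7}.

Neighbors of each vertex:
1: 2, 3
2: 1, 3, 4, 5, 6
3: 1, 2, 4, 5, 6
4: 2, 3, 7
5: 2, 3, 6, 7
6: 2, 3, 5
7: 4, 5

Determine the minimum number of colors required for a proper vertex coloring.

2, 3, 5, 6 are pairwise adjacent (a clique of size 4), so at least 4 colors are needed.
A valid assignment using 4 colors: 1=green, 2=red, 3=blue, 4=green, 5=green, 6=yellow, 7=red. Every edge joins two different colors.

4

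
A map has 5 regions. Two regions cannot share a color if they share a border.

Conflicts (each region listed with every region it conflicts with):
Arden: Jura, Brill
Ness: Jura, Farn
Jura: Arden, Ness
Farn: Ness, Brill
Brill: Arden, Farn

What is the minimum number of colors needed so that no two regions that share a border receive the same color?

The cycle Jura-Arden-Brill-Farn-Ness-Jura has odd length 5, so it cannot be 2-colored; at least 3 colors are needed.
One proper 3-coloring: Arden=2, Ness=3, Jura=1, Farn=2, Brill=1. Each listed conflict is separated.

3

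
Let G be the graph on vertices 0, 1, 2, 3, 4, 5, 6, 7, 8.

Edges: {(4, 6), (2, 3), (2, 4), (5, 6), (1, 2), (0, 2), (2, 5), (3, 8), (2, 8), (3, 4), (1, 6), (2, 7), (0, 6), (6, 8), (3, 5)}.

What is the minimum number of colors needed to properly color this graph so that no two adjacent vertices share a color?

3

2, 3, 4 are pairwise adjacent, so at least 3 colors are needed.
3 colors suffice: 0=b, 1=b, 2=a, 3=b, 4=c, 5=c, 6=a, 7=b, 8=c. No two adjacent vertices share a color.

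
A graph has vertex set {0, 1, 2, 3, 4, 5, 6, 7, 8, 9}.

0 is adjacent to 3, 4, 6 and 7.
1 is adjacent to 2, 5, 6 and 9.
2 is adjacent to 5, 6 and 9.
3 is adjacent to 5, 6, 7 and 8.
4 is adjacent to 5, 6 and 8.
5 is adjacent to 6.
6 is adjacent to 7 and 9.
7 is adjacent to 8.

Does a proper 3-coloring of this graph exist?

0, 3, 6, 7 form a clique, so at least 4 colors are needed.
So 3 colors are not enough.

No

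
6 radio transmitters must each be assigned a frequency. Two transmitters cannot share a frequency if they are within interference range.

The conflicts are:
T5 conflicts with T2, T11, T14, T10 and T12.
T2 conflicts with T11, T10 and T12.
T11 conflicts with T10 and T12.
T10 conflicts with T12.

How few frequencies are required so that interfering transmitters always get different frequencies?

T5, T2, T11, T10, T12 pairwise conflict, so at least 5 frequencies are needed.
A valid assignment using 5 frequencies: T5=1, T2=2, T11=3, T14=2, T10=4, T12=5. Every pair that conflicts lands in different frequencies.

5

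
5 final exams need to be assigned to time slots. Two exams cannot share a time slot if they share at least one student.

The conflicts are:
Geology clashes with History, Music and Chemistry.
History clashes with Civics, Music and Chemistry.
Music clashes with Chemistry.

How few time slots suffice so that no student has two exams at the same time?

4

Geology, History, Music, Chemistry pairwise conflict, so at least 4 time slots are needed.
4 time slots suffice: time slot 1 → {History}; time slot 2 → {Geology, Civics}; time slot 3 → {Music}; time slot 4 → {Chemistry}. Every pair that conflicts lands in different time slots.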